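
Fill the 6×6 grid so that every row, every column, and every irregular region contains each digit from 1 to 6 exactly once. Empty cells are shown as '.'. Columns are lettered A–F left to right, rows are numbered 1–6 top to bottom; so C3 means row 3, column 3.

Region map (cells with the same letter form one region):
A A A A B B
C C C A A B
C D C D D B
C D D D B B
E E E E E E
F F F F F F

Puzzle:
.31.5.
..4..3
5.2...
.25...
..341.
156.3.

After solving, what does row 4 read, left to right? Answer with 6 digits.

A2 = 6 (sole candidate).
B2 = 1 (sole candidate).
E2 = 2 (sole candidate).
A4 = 3: row 4 has {2,5}; col 1 has {1,5,6}; region has {1,2,4,5,6} → only 3 remains.
A5 = 2 (sole candidate).
B5 = 6 (sole candidate).
F5 = 5 (sole candidate).
D6 = 2 (sole candidate).
F6 = 4 (sole candidate).
A1 = 4 (sole candidate).
D1 = 6 (sole candidate).
F1 = 2 (sole candidate).
D2 = 5 (sole candidate).
B3 = 4 (sole candidate).
E3 = 6 (sole candidate).
F3 = 1 (sole candidate).
D4 = 1: row 4 has {2,3,5}; col 4 has {2,4,5,6}; region has {2,4,5,6} → only 1 remains.
E4 = 4: row 4 has {1,2,3,5}; col 5 has {1,2,3,5,6}; region has {1,2,3,5} → only 4 remains.
F4 = 6: row 4 has {1,2,3,4,5}; col 6 has {1,2,3,4,5}; region has {1,2,3,4,5} → only 6 remains.

325146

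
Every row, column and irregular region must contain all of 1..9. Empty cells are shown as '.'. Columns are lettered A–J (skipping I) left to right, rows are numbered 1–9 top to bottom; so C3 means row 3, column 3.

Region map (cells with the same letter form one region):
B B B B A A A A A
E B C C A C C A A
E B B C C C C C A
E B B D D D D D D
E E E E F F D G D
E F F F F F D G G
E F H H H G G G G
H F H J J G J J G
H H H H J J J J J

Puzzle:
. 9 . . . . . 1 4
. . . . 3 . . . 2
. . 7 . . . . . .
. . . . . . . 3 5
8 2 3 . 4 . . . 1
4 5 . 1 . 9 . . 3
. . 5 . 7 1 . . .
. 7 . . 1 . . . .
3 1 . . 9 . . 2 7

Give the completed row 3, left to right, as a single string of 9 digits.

F5 = 6: row 5 has {1,2,3,4,8}; col 6 has {1,9}; region has {1,4,5,7,9} → only 6 remains.
D1 = 3: in row 1, 3 can only go here (every other open cell in that row sees a 3).
B7 = 3: in row 7, 3 can only go here (every other open cell in that row sees a 3).
G8 = 3: in row 8, 3 can only go here (every other open cell in that row sees a 3).
F3 = 3: in row 3, 3 can only go here (every other open cell in that row sees a 3).
C4 = 1: in region B, 1 can only go here (every other open cell in that region sees a 1).
A1 = 5: in region B, 5 can only go here (every other open cell in that region sees a 5).
C1 = 2: in row 1, 2 can only go here (every other open cell in that row sees a 2).
C6 = 8: row 6 has {1,3,4,5,9}; col 3 has {1,2,3,5,7}; region has {1,3,4,5,6,7,9} → only 8 remains.
E6 = 2: row 6 has {1,3,4,5,8,9}; col 5 has {1,3,4,7,9}; region has {1,3,4,5,6,7,8,9} → only 2 remains.
A8 = 2: in column 1, 2 can only go here (every other open cell in that column sees a 2).
G7 = 2: in row 7, 2 can only go here (every other open cell in that row sees a 2).
D3 = 2: in row 3, 2 can only go here (every other open cell in that row sees a 2).
F4 = 2: in row 4, 2 can only go here (every other open cell in that row sees a 2).
E3 = 5: in column 5, 5 can only go here (every other open cell in that column sees a 5).
H2 = 5: in row 2, 5 can only go here (every other open cell in that row sees a 5).
D5 = 5: in row 5, 5 can only go here (every other open cell in that row sees a 5).
F8 = 5: in row 8, 5 can only go here (every other open cell in that row sees a 5).
G9 = 5: in row 9, 5 can only go here (every other open cell in that row sees a 5).
J3 = 9: in region A, 9 can only go here (every other open cell in that region sees a 9).
C8 = 9: in row 8, 9 can only go here (every other open cell in that row sees a 9).
H7 = 4: in region G, 4 can only go here (every other open cell in that region sees a 4).
A7 = 9: in row 7, 9 can only go here (every other open cell in that row sees a 9).
D8 = 4: in row 8, 4 can only go here (every other open cell in that row sees a 4).
F9 = 8: row 9 has {1,2,3,5,7,9}; col 6 has {1,2,3,5,6,9}; region has {1,2,3,4,5,7,9} → only 8 remains.
F1 = 7: row 1 has {1,2,3,4,5,9}; col 6 has {1,2,3,5,6,8,9}; region has {1,2,3,4,5,9} → only 7 remains.
F2 = 4: row 2 has {2,3,5}; col 6 has {1,2,3,5,6,7,8,9}; region has {2,3,5} → only 4 remains.
H8 = 6: row 8 has {1,2,3,4,5,7,9}; col 8 has {1,2,3,4,5}; region has {1,2,3,4,5,7,8,9} → only 6 remains.
J8 = 8: row 8 has {1,2,3,4,5,6,7,9}; col 9 has {1,2,3,4,5,7,9}; region has {1,2,3,4,5} → only 8 remains.
D9 = 6: row 9 has {1,2,3,5,7,8,9}; col 4 has {1,2,3,4,5}; region has {1,2,3,5,7,9} → only 6 remains.
C2 = 6: row 2 has {2,3,4,5}; col 3 has {1,2,3,5,7,8,9}; region has {2,3,4,5} → only 6 remains.
H3 = 8: row 3 has {2,3,5,7,9}; col 8 has {1,2,3,4,5,6}; region has {2,3,4,5,6} → only 8 remains.
H6 = 7: row 6 has {1,2,3,4,5,8,9}; col 8 has {1,2,3,4,5,6,8}; region has {1,2,3,4,5,8} → only 7 remains.
D7 = 8: row 7 has {1,2,3,4,5,7,9}; col 4 has {1,2,3,4,5,6}; region has {1,2,3,5,6,7,9} → only 8 remains.
J7 = 6: row 7 has {1,2,3,4,5,7,8,9}; col 9 has {1,2,3,4,5,7,8,9}; region has {1,2,3,4,5,7,8} → only 6 remains.
C9 = 4: row 9 has {1,2,3,5,6,7,8,9}; col 3 has {1,2,3,5,6,7,8,9}; region has {1,2,3,5,6,7,8,9} → only 4 remains.
B2 = 8: row 2 has {2,3,4,5,6}; col 2 has {1,2,3,5,7,9}; region has {1,2,3,5,7,9} → only 8 remains.
G3 = 1: row 3 has {2,3,5,7,8,9}; col 7 has {2,3,5}; region has {2,3,4,5,6,8} → only 1 remains.
H5 = 9: row 5 has {1,2,3,4,5,6,8}; col 8 has {1,2,3,4,5,6,7,8}; region has {1,2,3,4,5,6,7,8} → only 9 remains.
G6 = 6: row 6 has {1,2,3,4,5,7,8,9}; col 7 has {1,2,3,5}; region has {1,2,3,5} → only 6 remains.
G1 = 8: row 1 has {1,2,3,4,5,7,9}; col 7 has {1,2,3,5,6}; region has {1,2,3,4,5,7,9} → only 8 remains.
A3 = 6: row 3 has {1,2,3,5,7,8,9}; col 1 has {2,3,4,5,8,9}; region has {2,3,4,5,8,9} → only 6 remains.
B3 = 4: row 3 has {1,2,3,5,6,7,8,9}; col 2 has {1,2,3,5,7,8,9}; region has {1,2,3,5,7,8,9} → only 4 remains.

647253189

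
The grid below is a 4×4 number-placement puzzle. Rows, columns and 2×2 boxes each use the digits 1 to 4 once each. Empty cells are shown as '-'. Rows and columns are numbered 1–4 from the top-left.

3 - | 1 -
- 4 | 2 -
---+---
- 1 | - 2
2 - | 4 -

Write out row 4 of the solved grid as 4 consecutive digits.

r1c2 = 2: row 1 has {1,3}; col 2 has {1,4}; box has {3,4} → only 2 remains.
r1c4 = 4: row 1 has {1,2,3}; col 4 has {2}; box has {1,2} → only 4 remains.
r2c1 = 1: row 2 has {2,4}; col 1 has {2,3}; box has {2,3,4} → only 1 remains.
r2c4 = 3: row 2 has {1,2,4}; col 4 has {2,4}; box has {1,2,4} → only 3 remains.
r3c1 = 4: row 3 has {1,2}; col 1 has {1,2,3}; box has {1,2} → only 4 remains.
r3c3 = 3: row 3 has {1,2,4}; col 3 has {1,2,4}; box has {2,4} → only 3 remains.
r4c2 = 3: row 4 has {2,4}; col 2 has {1,2,4}; box has {1,2,4} → only 3 remains.
r4c4 = 1: row 4 has {2,3,4}; col 4 has {2,3,4}; box has {2,3,4} → only 1 remains.

2341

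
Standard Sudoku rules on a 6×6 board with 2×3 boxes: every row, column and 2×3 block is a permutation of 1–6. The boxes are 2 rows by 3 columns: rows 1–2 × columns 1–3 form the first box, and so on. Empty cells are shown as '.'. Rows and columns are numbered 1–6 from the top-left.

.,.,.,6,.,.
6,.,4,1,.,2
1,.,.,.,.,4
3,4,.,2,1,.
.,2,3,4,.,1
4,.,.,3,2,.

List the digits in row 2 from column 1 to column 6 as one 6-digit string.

634152

row 3, column 4 = 5: row 3 has {1,4}; col 4 has {1,2,3,4,6}; box has {1,2,4} → only 5 remains.
row 4, column 6 = 6: row 4 has {1,2,3,4}; col 6 has {1,2,4}; box has {1,2,4,5} → only 6 remains.
row 5, column 1 = 5: row 5 has {1,2,3,4}; col 1 has {1,3,4,6}; box has {2,3,4} → only 5 remains.
row 5, column 5 = 6: row 5 has {1,2,3,4,5}; col 5 has {1,2}; box has {1,2,3,4} → only 6 remains.
row 6, column 6 = 5: row 6 has {2,3,4}; col 6 has {1,2,4,6}; box has {1,2,3,4,6} → only 5 remains.
row 1, column 1 = 2: row 1 has {6}; col 1 has {1,3,4,5,6}; box has {4,6} → only 2 remains.
row 1, column 6 = 3: row 1 has {2,6}; col 6 has {1,2,4,5,6}; box has {1,2,6} → only 3 remains.
row 2, column 5 = 5: row 2 has {1,2,4,6}; col 5 has {1,2,6}; box has {1,2,3,6} → only 5 remains.
row 3, column 2 = 6: row 3 has {1,4,5}; col 2 has {2,4}; box has {1,3,4} → only 6 remains.
row 3, column 3 = 2: row 3 has {1,4,5,6}; col 3 has {3,4}; box has {1,3,4,6} → only 2 remains.
row 3, column 5 = 3: row 3 has {1,2,4,5,6}; col 5 has {1,2,5,6}; box has {1,2,4,5,6} → only 3 remains.
row 4, column 3 = 5: row 4 has {1,2,3,4,6}; col 3 has {2,3,4}; box has {1,2,3,4,6} → only 5 remains.
row 6, column 2 = 1: row 6 has {2,3,4,5}; col 2 has {2,4,6}; box has {2,3,4,5} → only 1 remains.
row 6, column 3 = 6: row 6 has {1,2,3,4,5}; col 3 has {2,3,4,5}; box has {1,2,3,4,5} → only 6 remains.
row 1, column 2 = 5: row 1 has {2,3,6}; col 2 has {1,2,4,6}; box has {2,4,6} → only 5 remains.
row 1, column 3 = 1: row 1 has {2,3,5,6}; col 3 has {2,3,4,5,6}; box has {2,4,5,6} → only 1 remains.
row 1, column 5 = 4: row 1 has {1,2,3,5,6}; col 5 has {1,2,3,5,6}; box has {1,2,3,5,6} → only 4 remains.
row 2, column 2 = 3: row 2 has {1,2,4,5,6}; col 2 has {1,2,4,5,6}; box has {1,2,4,5,6} → only 3 remains.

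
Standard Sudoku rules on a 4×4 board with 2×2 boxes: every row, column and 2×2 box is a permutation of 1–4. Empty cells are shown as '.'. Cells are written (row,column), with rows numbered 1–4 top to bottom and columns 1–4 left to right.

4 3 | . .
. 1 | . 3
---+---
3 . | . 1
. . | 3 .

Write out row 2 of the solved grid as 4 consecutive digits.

(1,4) = 2: row 1 has {3,4}; col 4 has {1,3}; box has {3} → only 2 remains.
(2,1) = 2: row 2 has {1,3}; col 1 has {3,4}; box has {1,3,4} → only 2 remains.
(2,3) = 4: row 2 has {1,2,3}; col 3 has {3}; box has {2,3} → only 4 remains.

2143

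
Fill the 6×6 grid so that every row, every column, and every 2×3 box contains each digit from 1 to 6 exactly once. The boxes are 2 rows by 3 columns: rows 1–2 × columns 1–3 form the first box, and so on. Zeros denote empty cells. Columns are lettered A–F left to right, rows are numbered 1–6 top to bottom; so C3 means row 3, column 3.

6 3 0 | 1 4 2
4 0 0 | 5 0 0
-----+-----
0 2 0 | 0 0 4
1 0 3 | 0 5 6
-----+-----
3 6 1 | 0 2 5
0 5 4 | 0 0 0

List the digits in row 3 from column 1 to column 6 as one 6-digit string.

C1 = 5: row 1 has {1,2,3,4,6}; col 3 has {1,3,4}; box has {3,4,6} → only 5 remains.
B2 = 1: row 2 has {4,5}; col 2 has {2,3,5,6}; box has {3,4,5,6} → only 1 remains.
C2 = 2: row 2 has {1,4,5}; col 3 has {1,3,4,5}; box has {1,3,4,5,6} → only 2 remains.
F2 = 3: row 2 has {1,2,4,5}; col 6 has {2,4,5,6}; box has {1,2,4,5} → only 3 remains.
A3 = 5: row 3 has {2,4}; col 1 has {1,3,4,6}; box has {1,2,3} → only 5 remains.
C3 = 6: row 3 has {2,4,5}; col 3 has {1,2,3,4,5}; box has {1,2,3,5} → only 6 remains.
D3 = 3: row 3 has {2,4,5,6}; col 4 has {1,5}; box has {4,5,6} → only 3 remains.
E3 = 1: row 3 has {2,3,4,5,6}; col 5 has {2,4,5}; box has {3,4,5,6} → only 1 remains.

526314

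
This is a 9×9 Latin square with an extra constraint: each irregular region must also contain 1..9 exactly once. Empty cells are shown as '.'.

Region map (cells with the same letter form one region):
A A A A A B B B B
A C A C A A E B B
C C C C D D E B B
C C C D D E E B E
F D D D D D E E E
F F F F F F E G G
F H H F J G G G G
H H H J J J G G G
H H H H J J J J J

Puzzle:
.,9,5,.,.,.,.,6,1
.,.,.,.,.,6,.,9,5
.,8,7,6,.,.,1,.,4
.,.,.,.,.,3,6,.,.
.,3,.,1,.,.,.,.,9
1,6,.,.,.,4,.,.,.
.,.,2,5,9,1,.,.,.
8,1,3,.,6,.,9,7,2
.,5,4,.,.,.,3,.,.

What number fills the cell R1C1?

R7C2 = 7 (sole candidate).
R8C4 = 4 (sole candidate).
R8C6 = 5 (sole candidate).
R9C4 = 9 (sole candidate).
R7C1 = 3 (sole candidate).
R9C1 = 6 (sole candidate).
R3C8 = 3 (hidden single in row 3).
R4C3 = 1 (hidden single in row 4).
R2C3 = 8 (sole candidate).
R5C3 = 6 (sole candidate).
R6C3 = 9 (sole candidate).
R2C5 = 1 (hidden single in row 2).
R2C4 = 3 (hidden single in row 2).
R1C5 = 3 (hidden single in row 1).
R1C1 = 4: in row 1, 4 can only go here (every other open cell in that row sees a 4).

4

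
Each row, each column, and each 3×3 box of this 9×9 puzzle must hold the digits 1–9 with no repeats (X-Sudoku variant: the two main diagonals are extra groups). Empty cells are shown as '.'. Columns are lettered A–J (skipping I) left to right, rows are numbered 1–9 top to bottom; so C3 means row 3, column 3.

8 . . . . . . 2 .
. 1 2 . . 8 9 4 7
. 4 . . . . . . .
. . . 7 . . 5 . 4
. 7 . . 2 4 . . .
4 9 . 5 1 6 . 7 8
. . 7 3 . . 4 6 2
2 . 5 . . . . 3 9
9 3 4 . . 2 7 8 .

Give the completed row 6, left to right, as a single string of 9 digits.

493516278

D2 = 6 (sole candidate).
C3 = 9 (sole candidate).
F4 = 3 (sole candidate).
C6 = 3: row 6 has {1,4,5,6,7,8,9}; col 3 has {2,4,5,7,9}; box has {4,7,9} → only 3 remains.
G6 = 2: row 6 has {1,3,4,5,6,7,8,9}; col 7 has {4,5,7,9}; box has {4,5,7,8} → only 2 remains.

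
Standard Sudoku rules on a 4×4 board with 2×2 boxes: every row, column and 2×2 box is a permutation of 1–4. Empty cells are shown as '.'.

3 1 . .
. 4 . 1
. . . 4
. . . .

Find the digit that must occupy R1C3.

R1C4 = 2: row 1 has {1,3}; col 4 has {1,4}; box has {1} → only 2 remains.
R2C1 = 2: row 2 has {1,4}; col 1 has {3}; box has {1,3,4} → only 2 remains.
R2C3 = 3: row 2 has {1,2,4}; col 3 has {}; box has {1,2} → only 3 remains.
R3C1 = 1: row 3 has {4}; col 1 has {2,3}; box has {} → only 1 remains.
R3C3 = 2: row 3 has {1,4}; col 3 has {3}; box has {4} → only 2 remains.
R4C1 = 4: row 4 has {}; col 1 has {1,2,3}; box has {1} → only 4 remains.
R4C3 = 1: row 4 has {4}; col 3 has {2,3}; box has {2,4} → only 1 remains.
R4C4 = 3: row 4 has {1,4}; col 4 has {1,2,4}; box has {1,2,4} → only 3 remains.
R1C3 = 4: row 1 has {1,2,3}; col 3 has {1,2,3}; box has {1,2,3} → only 4 remains.

4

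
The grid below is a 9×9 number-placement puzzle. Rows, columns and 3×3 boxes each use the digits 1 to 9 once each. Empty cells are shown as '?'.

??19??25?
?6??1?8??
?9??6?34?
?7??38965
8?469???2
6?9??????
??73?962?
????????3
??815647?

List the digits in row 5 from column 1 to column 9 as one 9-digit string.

854691732

row 2, column 8 = 9: row 2 has {1,6,8}; col 8 has {2,4,5,6,7}; box has {2,3,4,5,8} → only 9 remains.
row 2, column 9 = 7: row 2 has {1,6,8,9}; col 9 has {2,3,5}; box has {2,3,4,5,8,9} → only 7 remains.
row 3, column 9 = 1: row 3 has {3,4,6,9}; col 9 has {2,3,5,7}; box has {2,3,4,5,7,8,9} → only 1 remains.
row 4, column 3 = 2: row 4 has {3,5,6,7,8,9}; col 3 has {1,4,7,8,9}; box has {4,6,7,8,9} → only 2 remains.
row 4, column 4 = 4: row 4 has {2,3,5,6,7,8,9}; col 4 has {1,3,6,9}; box has {3,6,8,9} → only 4 remains.
row 7, column 9 = 8: row 7 has {2,3,6,7,9}; col 9 has {1,2,3,5,7}; box has {2,3,4,6,7} → only 8 remains.
row 8, column 8 = 1: row 8 has {3}; col 8 has {2,4,5,6,7,9}; box has {2,3,4,6,7,8} → only 1 remains.
row 9, column 9 = 9: row 9 has {1,4,5,6,7,8}; col 9 has {1,2,3,5,7,8}; box has {1,2,3,4,6,7,8} → only 9 remains.
row 1, column 9 = 6: row 1 has {1,2,5,9}; col 9 has {1,2,3,5,7,8,9}; box has {1,2,3,4,5,7,8,9} → only 6 remains.
row 3, column 3 = 5: row 3 has {1,3,4,6,9}; col 3 has {1,2,4,7,8,9}; box has {1,6,9} → only 5 remains.
row 4, column 1 = 1: row 4 has {2,3,4,5,6,7,8,9}; col 1 has {6,8}; box has {2,4,6,7,8,9} → only 1 remains.
row 5, column 8 = 3: row 5 has {2,4,6,8,9}; col 8 has {1,2,4,5,6,7,9}; box has {2,5,6,9} → only 3 remains.
row 6, column 8 = 8: row 6 has {6,9}; col 8 has {1,2,3,4,5,6,7,9}; box has {2,3,5,6,9} → only 8 remains.
row 6, column 9 = 4: row 6 has {6,8,9}; col 9 has {1,2,3,5,6,7,8,9}; box has {2,3,5,6,8,9} → only 4 remains.
row 7, column 5 = 4: row 7 has {2,3,6,7,8,9}; col 5 has {1,3,5,6,9}; box has {1,3,5,6,9} → only 4 remains.
row 8, column 3 = 6: row 8 has {1,3}; col 3 has {1,2,4,5,7,8,9}; box has {7,8} → only 6 remains.
row 8, column 7 = 5: row 8 has {1,3,6}; col 7 has {2,3,4,6,8,9}; box has {1,2,3,4,6,7,8,9} → only 5 remains.
row 2, column 3 = 3: row 2 has {1,6,7,8,9}; col 3 has {1,2,4,5,6,7,8,9}; box has {1,5,6,9} → only 3 remains.
row 5, column 2 = 5: row 5 has {2,3,4,6,8,9}; col 2 has {6,7,9}; box has {1,2,4,6,7,8,9} → only 5 remains.
row 6, column 2 = 3: row 6 has {4,6,8,9}; col 2 has {5,6,7,9}; box has {1,2,4,5,6,7,8,9} → only 3 remains.
row 7, column 1 = 5: row 7 has {2,3,4,6,7,8,9}; col 1 has {1,6,8}; box has {6,7,8} → only 5 remains.
row 7, column 2 = 1: row 7 has {2,3,4,5,6,7,8,9}; col 2 has {3,5,6,7,9}; box has {5,6,7,8} → only 1 remains.
row 9, column 2 = 2: row 9 has {1,4,5,6,7,8,9}; col 2 has {1,3,5,6,7,9}; box has {1,5,6,7,8} → only 2 remains.
row 8, column 2 = 4: row 8 has {1,3,5,6}; col 2 has {1,2,3,5,6,7,9}; box has {1,2,5,6,7,8} → only 4 remains.
row 9, column 1 = 3: row 9 has {1,2,4,5,6,7,8,9}; col 1 has {1,5,6,8}; box has {1,2,4,5,6,7,8} → only 3 remains.
row 1, column 2 = 8: row 1 has {1,2,5,6,9}; col 2 has {1,2,3,4,5,6,7,9}; box has {1,3,5,6,9} → only 8 remains.
row 1, column 5 = 7: row 1 has {1,2,5,6,8,9}; col 5 has {1,3,4,5,6,9}; box has {1,6,9} → only 7 remains.
row 3, column 6 = 2: row 3 has {1,3,4,5,6,9}; col 6 has {6,8,9}; box has {1,6,7,9} → only 2 remains.
row 6, column 5 = 2: row 6 has {3,4,6,8,9}; col 5 has {1,3,4,5,6,7,9}; box has {3,4,6,8,9} → only 2 remains.
row 8, column 1 = 9: row 8 has {1,3,4,5,6}; col 1 has {1,3,5,6,8}; box has {1,2,3,4,5,6,7,8} → only 9 remains.
row 8, column 5 = 8: row 8 has {1,3,4,5,6,9}; col 5 has {1,2,3,4,5,6,7,9}; box has {1,3,4,5,6,9} → only 8 remains.
row 8, column 6 = 7: row 8 has {1,3,4,5,6,8,9}; col 6 has {2,6,8,9}; box has {1,3,4,5,6,8,9} → only 7 remains.
row 1, column 1 = 4: row 1 has {1,2,5,6,7,8,9}; col 1 has {1,3,5,6,8,9}; box has {1,3,5,6,8,9} → only 4 remains.
row 1, column 6 = 3: row 1 has {1,2,4,5,6,7,8,9}; col 6 has {2,6,7,8,9}; box has {1,2,6,7,9} → only 3 remains.
row 2, column 1 = 2: row 2 has {1,3,6,7,8,9}; col 1 has {1,3,4,5,6,8,9}; box has {1,3,4,5,6,8,9} → only 2 remains.
row 2, column 4 = 5: row 2 has {1,2,3,6,7,8,9}; col 4 has {1,3,4,6,9}; box has {1,2,3,6,7,9} → only 5 remains.
row 2, column 6 = 4: row 2 has {1,2,3,5,6,7,8,9}; col 6 has {2,3,6,7,8,9}; box has {1,2,3,5,6,7,9} → only 4 remains.
row 3, column 1 = 7: row 3 has {1,2,3,4,5,6,9}; col 1 has {1,2,3,4,5,6,8,9}; box has {1,2,3,4,5,6,8,9} → only 7 remains.
row 3, column 4 = 8: row 3 has {1,2,3,4,5,6,7,9}; col 4 has {1,3,4,5,6,9}; box has {1,2,3,4,5,6,7,9} → only 8 remains.
row 5, column 6 = 1: row 5 has {2,3,4,5,6,8,9}; col 6 has {2,3,4,6,7,8,9}; box has {2,3,4,6,8,9} → only 1 remains.
row 5, column 7 = 7: row 5 has {1,2,3,4,5,6,8,9}; col 7 has {2,3,4,5,6,8,9}; box has {2,3,4,5,6,8,9} → only 7 remains.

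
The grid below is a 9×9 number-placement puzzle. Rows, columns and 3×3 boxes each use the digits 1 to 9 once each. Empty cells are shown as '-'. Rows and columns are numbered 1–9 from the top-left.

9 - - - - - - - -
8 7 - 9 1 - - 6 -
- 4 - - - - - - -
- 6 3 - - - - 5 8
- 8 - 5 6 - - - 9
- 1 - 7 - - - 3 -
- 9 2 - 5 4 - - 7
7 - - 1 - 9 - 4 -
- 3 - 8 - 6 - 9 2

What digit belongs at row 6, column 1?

row 2, column 3 = 5 (sole candidate).
row 7, column 4 = 3 (sole candidate).
row 8, column 2 = 5 (sole candidate).
row 8, column 5 = 2 (sole candidate).
row 9, column 5 = 7 (sole candidate).
row 1, column 2 = 2 (sole candidate).
row 3, column 7 = 9 (hidden single in row 3).
row 4, column 7 = 7 (hidden single in row 4).
row 4, column 5 = 9 (hidden single in row 4).
row 4, column 6 = 1 (hidden single in row 4).
row 5, column 6 = 3 (hidden single in row 5).
row 5, column 3 = 7 (hidden single in row 5).
row 2, column 6 = 2 (sole candidate).
row 3, column 4 = 6 (sole candidate).
row 6, column 6 = 8 (sole candidate).
row 1, column 4 = 4 (sole candidate).
row 3, column 3 = 1 (sole candidate).
row 4, column 4 = 2 (sole candidate).
row 6, column 5 = 4 (sole candidate).
row 6, column 9 = 6 (sole candidate).
row 8, column 9 = 3 (sole candidate).
row 9, column 3 = 4 (sole candidate).
row 1, column 3 = 6 (sole candidate).
row 2, column 9 = 4 (sole candidate).
row 3, column 1 = 3 (sole candidate).
row 3, column 5 = 8 (sole candidate).
row 3, column 9 = 5 (sole candidate).
row 4, column 1 = 4 (sole candidate).
row 5, column 1 = 2 (sole candidate).
row 5, column 8 = 1 (sole candidate).
row 6, column 1 = 5: row 6 has {1,3,4,6,7,8}; col 1 has {2,3,4,7,8,9}; box has {1,2,3,4,6,7,8} → only 5 remains.

5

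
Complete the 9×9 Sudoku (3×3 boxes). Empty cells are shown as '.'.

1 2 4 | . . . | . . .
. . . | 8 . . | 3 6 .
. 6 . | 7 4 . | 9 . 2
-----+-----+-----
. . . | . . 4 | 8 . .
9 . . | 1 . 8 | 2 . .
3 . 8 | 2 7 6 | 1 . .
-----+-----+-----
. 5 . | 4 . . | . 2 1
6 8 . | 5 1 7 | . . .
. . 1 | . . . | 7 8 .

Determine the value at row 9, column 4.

row 1, column 7 = 5: row 1 has {1,2,4}; col 7 has {1,2,3,7,8,9}; box has {2,3,6,9} → only 5 remains.
row 1, column 8 = 7: row 1 has {1,2,4,5}; col 8 has {2,6,8}; box has {2,3,5,6,9} → only 7 remains.
row 1, column 9 = 8: row 1 has {1,2,4,5,7}; col 9 has {1,2}; box has {2,3,5,6,7,9} → only 8 remains.
row 2, column 9 = 4: row 2 has {3,6,8}; col 9 has {1,2,8}; box has {2,3,5,6,7,8,9} → only 4 remains.
row 3, column 8 = 1: row 3 has {2,4,6,7,9}; col 8 has {2,6,7,8}; box has {2,3,4,5,6,7,8,9} → only 1 remains.
row 6, column 2 = 4: row 6 has {1,2,3,6,7,8}; col 2 has {2,5,6,8}; box has {3,8,9} → only 4 remains.
row 7, column 1 = 7: row 7 has {1,2,4,5}; col 1 has {1,3,6,9}; box has {1,5,6,8} → only 7 remains.
row 7, column 7 = 6: row 7 has {1,2,4,5,7}; col 7 has {1,2,3,5,7,8,9}; box has {1,2,7,8} → only 6 remains.
row 8, column 7 = 4: row 8 has {1,5,6,7,8}; col 7 has {1,2,3,5,6,7,8,9}; box has {1,2,6,7,8} → only 4 remains.
row 2, column 1 = 5: row 2 has {3,4,6,8}; col 1 has {1,3,6,7,9}; box has {1,2,4,6} → only 5 remains.
row 3, column 1 = 8: row 3 has {1,2,4,6,7,9}; col 1 has {1,3,5,6,7,9}; box has {1,2,4,5,6} → only 8 remains.
row 3, column 3 = 3: row 3 has {1,2,4,6,7,8,9}; col 3 has {1,4,8}; box has {1,2,4,5,6,8} → only 3 remains.
row 3, column 6 = 5: row 3 has {1,2,3,4,6,7,8,9}; col 6 has {4,6,7,8}; box has {4,7,8} → only 5 remains.
row 4, column 1 = 2: row 4 has {4,8}; col 1 has {1,3,5,6,7,8,9}; box has {3,4,8,9} → only 2 remains.
row 5, column 2 = 7: row 5 has {1,2,8,9}; col 2 has {2,4,5,6,8}; box has {2,3,4,8,9} → only 7 remains.
row 7, column 3 = 9: row 7 has {1,2,4,5,6,7}; col 3 has {1,3,4,8}; box has {1,5,6,7,8} → only 9 remains.
row 7, column 6 = 3: row 7 has {1,2,4,5,6,7,9}; col 6 has {4,5,6,7,8}; box has {1,4,5,7} → only 3 remains.
row 8, column 3 = 2: row 8 has {1,4,5,6,7,8}; col 3 has {1,3,4,8,9}; box has {1,5,6,7,8,9} → only 2 remains.
row 9, column 1 = 4: row 9 has {1,7,8}; col 1 has {1,2,3,5,6,7,8,9}; box has {1,2,5,6,7,8,9} → only 4 remains.
row 9, column 2 = 3: row 9 has {1,4,7,8}; col 2 has {2,4,5,6,7,8}; box has {1,2,4,5,6,7,8,9} → only 3 remains.
row 1, column 6 = 9: row 1 has {1,2,4,5,7,8}; col 6 has {3,4,5,6,7,8}; box has {4,5,7,8} → only 9 remains.
row 2, column 2 = 9: row 2 has {3,4,5,6,8}; col 2 has {2,3,4,5,6,7,8}; box has {1,2,3,4,5,6,8} → only 9 remains.
row 2, column 3 = 7: row 2 has {3,4,5,6,8,9}; col 3 has {1,2,3,4,8,9}; box has {1,2,3,4,5,6,8,9} → only 7 remains.
row 2, column 5 = 2: row 2 has {3,4,5,6,7,8,9}; col 5 has {1,4,7}; box has {4,5,7,8,9} → only 2 remains.
row 2, column 6 = 1: row 2 has {2,3,4,5,6,7,8,9}; col 6 has {3,4,5,6,7,8,9}; box has {2,4,5,7,8,9} → only 1 remains.
row 4, column 2 = 1: row 4 has {2,4,8}; col 2 has {2,3,4,5,6,7,8,9}; box has {2,3,4,7,8,9} → only 1 remains.
row 7, column 5 = 8: row 7 has {1,2,3,4,5,6,7,9}; col 5 has {1,2,4,7}; box has {1,3,4,5,7} → only 8 remains.
row 9, column 6 = 2: row 9 has {1,3,4,7,8}; col 6 has {1,3,4,5,6,7,8,9}; box has {1,3,4,5,7,8} → only 2 remains.
row 4, column 9 = 7: in row 4, 7 can only go here (every other open cell in that row sees a 7).
row 4, column 3 = 6: in row 4, 6 can only go here (every other open cell in that row sees a 6).
row 5, column 3 = 5: row 5 has {1,2,7,8,9}; col 3 has {1,2,3,4,6,7,8,9}; box has {1,2,3,4,6,7,8,9} → only 5 remains.
row 5, column 5 = 3: row 5 has {1,2,5,7,8,9}; col 5 has {1,2,4,7,8}; box has {1,2,4,6,7,8} → only 3 remains.
row 5, column 8 = 4: row 5 has {1,2,3,5,7,8,9}; col 8 has {1,2,6,7,8}; box has {1,2,7,8} → only 4 remains.
row 5, column 9 = 6: row 5 has {1,2,3,4,5,7,8,9}; col 9 has {1,2,4,7,8}; box has {1,2,4,7,8} → only 6 remains.
row 1, column 5 = 6: row 1 has {1,2,4,5,7,8,9}; col 5 has {1,2,3,4,7,8}; box has {1,2,4,5,7,8,9} → only 6 remains.
row 4, column 4 = 9: row 4 has {1,2,4,6,7,8}; col 4 has {1,2,4,5,7,8}; box has {1,2,3,4,6,7,8} → only 9 remains.
row 4, column 5 = 5: row 4 has {1,2,4,6,7,8,9}; col 5 has {1,2,3,4,6,7,8}; box has {1,2,3,4,6,7,8,9} → only 5 remains.
row 4, column 8 = 3: row 4 has {1,2,4,5,6,7,8,9}; col 8 has {1,2,4,6,7,8}; box has {1,2,4,6,7,8} → only 3 remains.
row 8, column 8 = 9: row 8 has {1,2,4,5,6,7,8}; col 8 has {1,2,3,4,6,7,8}; box has {1,2,4,6,7,8} → only 9 remains.
row 8, column 9 = 3: row 8 has {1,2,4,5,6,7,8,9}; col 9 has {1,2,4,6,7,8}; box has {1,2,4,6,7,8,9} → only 3 remains.
row 9, column 4 = 6: row 9 has {1,2,3,4,7,8}; col 4 has {1,2,4,5,7,8,9}; box has {1,2,3,4,5,7,8} → only 6 remains.

6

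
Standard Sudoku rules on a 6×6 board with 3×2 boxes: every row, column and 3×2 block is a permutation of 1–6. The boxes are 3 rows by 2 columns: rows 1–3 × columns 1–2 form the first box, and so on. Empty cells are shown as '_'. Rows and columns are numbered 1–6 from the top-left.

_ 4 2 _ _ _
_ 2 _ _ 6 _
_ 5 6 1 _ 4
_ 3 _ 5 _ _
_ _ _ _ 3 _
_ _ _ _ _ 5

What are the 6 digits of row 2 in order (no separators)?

125463

r1c4 = 3 (sole candidate).
r1c6 = 1 (sole candidate).
r2c4 = 4: row 2 has {2,6}; col 4 has {1,3,5}; box has {1,2,3,6} → only 4 remains.
r2c6 = 3: row 2 has {2,4,6}; col 6 has {1,4,5}; box has {1,4,6} → only 3 remains.
r3c1 = 3 (sole candidate).
r3c5 = 2 (sole candidate).
r1c1 = 6 (sole candidate).
r1c5 = 5 (sole candidate).
r2c1 = 1: row 2 has {2,3,4,6}; col 1 has {3,6}; box has {2,3,4,5,6} → only 1 remains.
r2c3 = 5: row 2 has {1,2,3,4,6}; col 3 has {2,6}; box has {1,2,3,4,6} → only 5 remains.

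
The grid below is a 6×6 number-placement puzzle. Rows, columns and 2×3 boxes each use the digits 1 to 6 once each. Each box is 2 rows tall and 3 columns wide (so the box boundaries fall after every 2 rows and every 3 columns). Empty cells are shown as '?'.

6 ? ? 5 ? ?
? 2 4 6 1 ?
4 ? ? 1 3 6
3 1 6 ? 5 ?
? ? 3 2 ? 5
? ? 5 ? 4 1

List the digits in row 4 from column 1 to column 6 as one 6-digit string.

316452

row 1, column 2 = 3: row 1 has {5,6}; col 2 has {1,2}; box has {2,4,6} → only 3 remains.
row 1, column 3 = 1: row 1 has {3,5,6}; col 3 has {3,4,5,6}; box has {2,3,4,6} → only 1 remains.
row 1, column 5 = 2: row 1 has {1,3,5,6}; col 5 has {1,3,4,5}; box has {1,5,6} → only 2 remains.
row 1, column 6 = 4: row 1 has {1,2,3,5,6}; col 6 has {1,5,6}; box has {1,2,5,6} → only 4 remains.
row 2, column 1 = 5: row 2 has {1,2,4,6}; col 1 has {3,4,6}; box has {1,2,3,4,6} → only 5 remains.
row 2, column 6 = 3: row 2 has {1,2,4,5,6}; col 6 has {1,4,5,6}; box has {1,2,4,5,6} → only 3 remains.
row 3, column 2 = 5: row 3 has {1,3,4,6}; col 2 has {1,2,3}; box has {1,3,4,6} → only 5 remains.
row 3, column 3 = 2: row 3 has {1,3,4,5,6}; col 3 has {1,3,4,5,6}; box has {1,3,4,5,6} → only 2 remains.
row 4, column 4 = 4: row 4 has {1,3,5,6}; col 4 has {1,2,5,6}; box has {1,3,5,6} → only 4 remains.
row 4, column 6 = 2: row 4 has {1,3,4,5,6}; col 6 has {1,3,4,5,6}; box has {1,3,4,5,6} → only 2 remains.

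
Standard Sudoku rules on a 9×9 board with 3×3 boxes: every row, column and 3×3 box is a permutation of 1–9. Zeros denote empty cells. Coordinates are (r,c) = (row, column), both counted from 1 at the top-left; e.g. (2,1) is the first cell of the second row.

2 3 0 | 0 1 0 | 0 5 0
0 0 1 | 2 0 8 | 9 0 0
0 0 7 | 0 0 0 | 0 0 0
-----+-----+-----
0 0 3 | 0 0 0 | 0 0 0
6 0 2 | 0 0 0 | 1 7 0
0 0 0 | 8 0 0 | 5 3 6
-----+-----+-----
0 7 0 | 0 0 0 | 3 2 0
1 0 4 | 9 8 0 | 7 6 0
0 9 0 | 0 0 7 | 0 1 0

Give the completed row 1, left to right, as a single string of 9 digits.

238419657

(2,8) = 4 (sole candidate).
(3,8) = 8 (sole candidate).
(4,8) = 9 (sole candidate).
(6,3) = 9 (sole candidate).
(8,9) = 5 (sole candidate).
(1,7) = 6: row 1 has {1,2,3,5}; col 7 has {1,3,5,7,9}; box has {4,5,8,9} → only 6 remains.
(1,9) = 7: row 1 has {1,2,3,5,6}; col 9 has {5,6}; box has {4,5,6,8,9} → only 7 remains.
(2,1) = 5 (sole candidate).
(2,2) = 6 (sole candidate).
(2,9) = 3 (sole candidate).
(3,2) = 4 (sole candidate).
(3,7) = 2 (sole candidate).
(3,9) = 1 (sole candidate).
(6,2) = 1 (sole candidate).
(7,1) = 8 (sole candidate).
(8,2) = 2 (sole candidate).
(8,6) = 3 (sole candidate).
(9,1) = 3 (sole candidate).
(1,3) = 8: row 1 has {1,2,3,5,6,7}; col 3 has {1,2,3,4,7,9}; box has {1,2,3,4,5,6,7} → only 8 remains.
(1,4) = 4: row 1 has {1,2,3,5,6,7,8}; col 4 has {2,8,9}; box has {1,2,8} → only 4 remains.
(1,6) = 9: row 1 has {1,2,3,4,5,6,7,8}; col 6 has {3,7,8}; box has {1,2,4,8} → only 9 remains.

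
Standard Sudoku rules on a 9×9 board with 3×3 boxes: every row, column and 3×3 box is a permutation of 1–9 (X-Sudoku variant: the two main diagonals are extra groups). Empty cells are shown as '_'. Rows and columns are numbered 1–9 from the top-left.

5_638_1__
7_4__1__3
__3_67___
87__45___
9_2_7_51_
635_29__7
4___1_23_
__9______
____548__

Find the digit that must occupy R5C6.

R1C6 = 2: row 1 has {1,3,5,6,8}; col 6 has {1,4,5,7,9}; box has {1,3,6,7,8} → only 2 remains.
R2C2 = 8: row 2 has {1,3,4,7}; col 2 has {3,7}; box has {3,4,5,6,7}; main diagonal has {2,3,5,7,9} → only 8 remains.
R2C5 = 9: row 2 has {1,3,4,7,8}; col 5 has {1,2,4,5,6,7,8}; box has {1,2,3,6,7,8} → only 9 remains.
R2C7 = 6: row 2 has {1,3,4,7,8,9}; col 7 has {1,2,5,8}; box has {1,3} → only 6 remains.
R2C8 = 2: row 2 has {1,3,4,6,7,8,9}; col 8 has {1,3}; box has {1,3,6}; anti-diagonal has {5,7} → only 2 remains.
R4C3 = 1: row 4 has {4,5,7,8}; col 3 has {2,3,4,5,6,9}; box has {2,3,5,6,7,8,9} → only 1 remains.
R4C4 = 6: row 4 has {1,4,5,7,8}; col 4 has {3}; box has {2,4,5,7,9}; main diagonal has {2,3,5,7,8,9} → only 6 remains.
R4C8 = 9: row 4 has {1,4,5,6,7,8}; col 8 has {1,2,3}; box has {1,5,7} → only 9 remains.
R4C9 = 2: row 4 has {1,4,5,6,7,8,9}; col 9 has {3,7}; box has {1,5,7,9} → only 2 remains.
R5C2 = 4: row 5 has {1,2,5,7,9}; col 2 has {3,7,8}; box has {1,2,3,5,6,7,8,9} → only 4 remains.
R5C4 = 8: row 5 has {1,2,4,5,7,9}; col 4 has {3,6}; box has {2,4,5,6,7,9} → only 8 remains.
R5C6 = 3: row 5 has {1,2,4,5,7,8,9}; col 6 has {1,2,4,5,7,9}; box has {2,4,5,6,7,8,9} → only 3 remains.

3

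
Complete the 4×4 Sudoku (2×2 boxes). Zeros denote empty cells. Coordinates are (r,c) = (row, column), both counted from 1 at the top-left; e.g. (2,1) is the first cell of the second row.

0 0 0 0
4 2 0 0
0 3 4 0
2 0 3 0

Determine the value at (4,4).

(1,2) = 1 (sole candidate).
(1,3) = 2 (sole candidate).
(2,3) = 1 (sole candidate).
(2,4) = 3 (sole candidate).
(3,1) = 1 (sole candidate).
(3,4) = 2 (sole candidate).
(4,2) = 4 (sole candidate).
(4,4) = 1: row 4 has {2,3,4}; col 4 has {2,3}; box has {2,3,4} → only 1 remains.

1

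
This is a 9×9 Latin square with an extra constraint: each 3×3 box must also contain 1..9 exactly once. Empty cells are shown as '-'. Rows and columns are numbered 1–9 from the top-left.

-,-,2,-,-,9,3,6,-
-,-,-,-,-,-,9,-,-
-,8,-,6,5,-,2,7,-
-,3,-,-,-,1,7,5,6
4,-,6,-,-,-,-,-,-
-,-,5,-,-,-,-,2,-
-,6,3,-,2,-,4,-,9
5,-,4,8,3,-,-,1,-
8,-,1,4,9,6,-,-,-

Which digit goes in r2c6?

3

r2c3 = 7 (sole candidate).
r3c3 = 9 (sole candidate).
r4c3 = 8 (sole candidate).
r4c5 = 4 (sole candidate).
r7c1 = 7 (sole candidate).
r7c6 = 5 (sole candidate).
r7c8 = 8 (sole candidate).
r8c6 = 7 (sole candidate).
r8c7 = 6 (sole candidate).
r8c9 = 2 (sole candidate).
r9c2 = 2 (sole candidate).
r9c7 = 5 (sole candidate).
r9c8 = 3 (sole candidate).
r9c9 = 7 (sole candidate).
r1c1 = 1 (sole candidate).
r1c4 = 7 (sole candidate).
r1c5 = 8 (sole candidate).
r2c5 = 1 (sole candidate).
r2c8 = 4 (sole candidate).
r3c1 = 3 (sole candidate).
r3c6 = 4 (sole candidate).
r3c9 = 1 (sole candidate).
r5c5 = 7 (sole candidate).
r5c8 = 9 (sole candidate).
r6c1 = 9 (sole candidate).
r6c4 = 3 (sole candidate).
r6c5 = 6 (sole candidate).
r6c6 = 8 (sole candidate).
r6c7 = 1 (sole candidate).
r6c9 = 4 (sole candidate).
r7c4 = 1 (sole candidate).
r8c2 = 9 (sole candidate).
r1c9 = 5 (sole candidate).
r2c1 = 6 (sole candidate).
r2c2 = 5 (sole candidate).
r2c4 = 2 (sole candidate).
r2c6 = 3: row 2 has {1,2,4,5,6,7,9}; col 6 has {1,4,5,6,7,8,9}; box has {1,2,4,5,6,7,8,9} → only 3 remains.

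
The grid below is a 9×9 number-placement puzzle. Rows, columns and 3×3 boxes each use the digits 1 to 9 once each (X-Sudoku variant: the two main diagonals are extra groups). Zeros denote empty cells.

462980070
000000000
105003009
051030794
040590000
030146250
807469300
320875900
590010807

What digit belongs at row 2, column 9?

row 1, column 6 = 1 (sole candidate).
row 1, column 7 = 5 (sole candidate).
row 1, column 9 = 3 (sole candidate).
row 2, column 2 = 8 (sole candidate).
row 3, column 2 = 7 (sole candidate).
row 3, column 5 = 2 (sole candidate).
row 4, column 4 = 2 (sole candidate).
row 4, column 6 = 8 (sole candidate).
row 5, column 6 = 7 (sole candidate).
row 6, column 9 = 8 (sole candidate).
row 7, column 2 = 1 (sole candidate).
row 7, column 8 = 2 (sole candidate).
row 7, column 9 = 5 (sole candidate).
row 8, column 8 = 1 (sole candidate).
row 8, column 9 = 6 (sole candidate).
row 9, column 4 = 3 (sole candidate).
row 9, column 6 = 2 (sole candidate).
row 9, column 8 = 4 (sole candidate).
row 2, column 1 = 9 (sole candidate).
row 2, column 3 = 3 (sole candidate).
row 2, column 5 = 5 (sole candidate).
row 2, column 6 = 4 (sole candidate).
row 2, column 8 = 6 (sole candidate).
row 3, column 4 = 6 (sole candidate).
row 3, column 7 = 4 (sole candidate).
row 3, column 8 = 8 (sole candidate).
row 4, column 1 = 6 (sole candidate).
row 5, column 1 = 2 (sole candidate).
row 5, column 3 = 8 (sole candidate).
row 5, column 8 = 3 (sole candidate).
row 5, column 9 = 1 (sole candidate).
row 6, column 1 = 7 (sole candidate).
row 6, column 3 = 9 (sole candidate).
row 8, column 3 = 4 (sole candidate).
row 9, column 3 = 6 (sole candidate).
row 2, column 4 = 7 (sole candidate).
row 2, column 7 = 1 (sole candidate).
row 2, column 9 = 2: row 2 has {1,3,4,5,6,7,8,9}; col 9 has {1,3,4,5,6,7,8,9}; box has {1,3,4,5,6,7,8,9} → only 2 remains.

2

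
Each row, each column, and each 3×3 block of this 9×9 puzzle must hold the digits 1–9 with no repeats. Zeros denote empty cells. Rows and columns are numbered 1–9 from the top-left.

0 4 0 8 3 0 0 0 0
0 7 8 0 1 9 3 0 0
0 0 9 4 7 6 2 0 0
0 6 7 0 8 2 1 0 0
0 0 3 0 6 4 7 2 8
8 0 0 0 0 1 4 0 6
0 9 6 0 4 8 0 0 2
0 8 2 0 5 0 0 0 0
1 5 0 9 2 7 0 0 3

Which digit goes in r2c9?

r1c6 = 5: row 1 has {3,4,8}; col 6 has {1,2,4,6,7,8,9}; box has {1,3,4,6,7,8,9} → only 5 remains.
r2c4 = 2: row 2 has {1,3,7,8,9}; col 4 has {4,8,9}; box has {1,3,4,5,6,7,8,9} → only 2 remains.
r5c2 = 1: row 5 has {2,3,4,6,7,8}; col 2 has {4,5,6,7,8,9}; box has {3,6,7,8} → only 1 remains.
r5c4 = 5: row 5 has {1,2,3,4,6,7,8}; col 4 has {2,4,8,9}; box has {1,2,4,6,8} → only 5 remains.
r6c2 = 2: row 6 has {1,4,6,8}; col 2 has {1,4,5,6,7,8,9}; box has {1,3,6,7,8} → only 2 remains.
r6c3 = 5: row 6 has {1,2,4,6,8}; col 3 has {2,3,6,7,8,9}; box has {1,2,3,6,7,8} → only 5 remains.
r6c5 = 9: row 6 has {1,2,4,5,6,8}; col 5 has {1,2,3,4,5,6,7,8}; box has {1,2,4,5,6,8} → only 9 remains.
r6c8 = 3: row 6 has {1,2,4,5,6,8,9}; col 8 has {2}; box has {1,2,4,6,7,8} → only 3 remains.
r7c7 = 5: row 7 has {2,4,6,8,9}; col 7 has {1,2,3,4,7}; box has {2,3} → only 5 remains.
r8c6 = 3: row 8 has {2,5,8}; col 6 has {1,2,4,5,6,7,8,9}; box has {2,4,5,7,8,9} → only 3 remains.
r9c3 = 4: row 9 has {1,2,3,5,7,9}; col 3 has {2,3,5,6,7,8,9}; box has {1,2,5,6,8,9} → only 4 remains.
r1c3 = 1: row 1 has {3,4,5,8}; col 3 has {2,3,4,5,6,7,8,9}; box has {4,7,8,9} → only 1 remains.
r3c2 = 3: row 3 has {2,4,6,7,9}; col 2 has {1,2,4,5,6,7,8,9}; box has {1,4,7,8,9} → only 3 remains.
r4c4 = 3: row 4 has {1,2,6,7,8}; col 4 has {2,4,5,8,9}; box has {1,2,4,5,6,8,9} → only 3 remains.
r5c1 = 9: row 5 has {1,2,3,4,5,6,7,8}; col 1 has {1,8}; box has {1,2,3,5,6,7,8} → only 9 remains.
r6c4 = 7: row 6 has {1,2,3,4,5,6,8,9}; col 4 has {2,3,4,5,8,9}; box has {1,2,3,4,5,6,8,9} → only 7 remains.
r7c4 = 1: row 7 has {2,4,5,6,8,9}; col 4 has {2,3,4,5,7,8,9}; box has {2,3,4,5,7,8,9} → only 1 remains.
r7c8 = 7: row 7 has {1,2,4,5,6,8,9}; col 8 has {2,3}; box has {2,3,5} → only 7 remains.
r8c1 = 7: row 8 has {2,3,5,8}; col 1 has {1,8,9}; box has {1,2,4,5,6,8,9} → only 7 remains.
r8c4 = 6: row 8 has {2,3,5,7,8}; col 4 has {1,2,3,4,5,7,8,9}; box has {1,2,3,4,5,7,8,9} → only 6 remains.
r8c7 = 9: row 8 has {2,3,5,6,7,8}; col 7 has {1,2,3,4,5,7}; box has {2,3,5,7} → only 9 remains.
r1c7 = 6: row 1 has {1,3,4,5,8}; col 7 has {1,2,3,4,5,7,9}; box has {2,3} → only 6 remains.
r1c8 = 9: row 1 has {1,3,4,5,6,8}; col 8 has {2,3,7}; box has {2,3,6} → only 9 remains.
r1c9 = 7: row 1 has {1,3,4,5,6,8,9}; col 9 has {2,3,6,8}; box has {2,3,6,9} → only 7 remains.
r3c1 = 5: row 3 has {2,3,4,6,7,9}; col 1 has {1,7,8,9}; box has {1,3,4,7,8,9} → only 5 remains.
r3c9 = 1: row 3 has {2,3,4,5,6,7,9}; col 9 has {2,3,6,7,8}; box has {2,3,6,7,9} → only 1 remains.
r4c1 = 4: row 4 has {1,2,3,6,7,8}; col 1 has {1,5,7,8,9}; box has {1,2,3,5,6,7,8,9} → only 4 remains.
r4c8 = 5: row 4 has {1,2,3,4,6,7,8}; col 8 has {2,3,7,9}; box has {1,2,3,4,6,7,8} → only 5 remains.
r4c9 = 9: row 4 has {1,2,3,4,5,6,7,8}; col 9 has {1,2,3,6,7,8}; box has {1,2,3,4,5,6,7,8} → only 9 remains.
r7c1 = 3: row 7 has {1,2,4,5,6,7,8,9}; col 1 has {1,4,5,7,8,9}; box has {1,2,4,5,6,7,8,9} → only 3 remains.
r8c9 = 4: row 8 has {2,3,5,6,7,8,9}; col 9 has {1,2,3,6,7,8,9}; box has {2,3,5,7,9} → only 4 remains.
r9c7 = 8: row 9 has {1,2,3,4,5,7,9}; col 7 has {1,2,3,4,5,6,7,9}; box has {2,3,4,5,7,9} → only 8 remains.
r9c8 = 6: row 9 has {1,2,3,4,5,7,8,9}; col 8 has {2,3,5,7,9}; box has {2,3,4,5,7,8,9} → only 6 remains.
r1c1 = 2: row 1 has {1,3,4,5,6,7,8,9}; col 1 has {1,3,4,5,7,8,9}; box has {1,3,4,5,7,8,9} → only 2 remains.
r2c1 = 6: row 2 has {1,2,3,7,8,9}; col 1 has {1,2,3,4,5,7,8,9}; box has {1,2,3,4,5,7,8,9} → only 6 remains.
r2c8 = 4: row 2 has {1,2,3,6,7,8,9}; col 8 has {2,3,5,6,7,9}; box has {1,2,3,6,7,9} → only 4 remains.
r2c9 = 5: row 2 has {1,2,3,4,6,7,8,9}; col 9 has {1,2,3,4,6,7,8,9}; box has {1,2,3,4,6,7,9} → only 5 remains.

5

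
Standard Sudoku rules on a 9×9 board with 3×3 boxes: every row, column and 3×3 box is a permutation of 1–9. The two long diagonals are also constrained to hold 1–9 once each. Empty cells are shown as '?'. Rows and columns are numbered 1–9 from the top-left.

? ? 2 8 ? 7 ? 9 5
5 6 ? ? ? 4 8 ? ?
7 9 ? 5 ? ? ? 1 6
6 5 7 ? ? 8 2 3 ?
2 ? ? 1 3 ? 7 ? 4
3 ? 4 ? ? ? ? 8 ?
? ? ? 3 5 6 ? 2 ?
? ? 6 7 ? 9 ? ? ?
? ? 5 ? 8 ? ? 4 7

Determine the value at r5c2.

r2c8 = 7: row 2 has {4,5,6,8}; col 8 has {1,2,3,4,8,9}; box has {1,5,6,8,9}; anti-diagonal has {3,5,8} → only 7 remains.
r3c3 = 8: row 3 has {1,5,6,7,9}; col 3 has {2,4,5,6,7}; box has {2,5,6,7,9}; main diagonal has {3,6,7} → only 8 remains.
r3c5 = 2: row 3 has {1,5,6,7,8,9}; col 5 has {3,5,8}; box has {4,5,7,8} → only 2 remains.
r3c6 = 3: row 3 has {1,2,5,6,7,8,9}; col 6 has {4,6,7,8,9}; box has {2,4,5,7,8} → only 3 remains.
r3c7 = 4: row 3 has {1,2,3,5,6,7,8,9}; col 7 has {2,7,8}; box has {1,5,6,7,8,9}; anti-diagonal has {3,5,7,8} → only 4 remains.
r5c2 = 8: row 5 has {1,2,3,4,7}; col 2 has {5,6,9}; box has {2,3,4,5,6,7} → only 8 remains.

8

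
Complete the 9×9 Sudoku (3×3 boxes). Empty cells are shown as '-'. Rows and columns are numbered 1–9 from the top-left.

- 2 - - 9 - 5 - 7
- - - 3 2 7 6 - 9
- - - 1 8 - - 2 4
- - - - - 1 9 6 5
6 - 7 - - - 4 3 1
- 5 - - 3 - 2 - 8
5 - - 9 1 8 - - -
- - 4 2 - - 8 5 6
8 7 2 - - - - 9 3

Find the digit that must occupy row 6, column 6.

row 3, column 7 = 3 (sole candidate).
row 5, column 5 = 5 (sole candidate).
row 6, column 8 = 7 (sole candidate).
row 7, column 7 = 7 (sole candidate).
row 7, column 8 = 4 (sole candidate).
row 7, column 9 = 2 (sole candidate).
row 8, column 5 = 7 (sole candidate).
row 8, column 6 = 3 (sole candidate).
row 9, column 7 = 1 (sole candidate).
row 4, column 5 = 4 (sole candidate).
row 5, column 4 = 8 (sole candidate).
row 6, column 4 = 6 (sole candidate).
row 6, column 6 = 9: row 6 has {2,3,5,6,7,8}; col 6 has {1,3,7,8}; box has {1,3,4,5,6,8} → only 9 remains.

9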